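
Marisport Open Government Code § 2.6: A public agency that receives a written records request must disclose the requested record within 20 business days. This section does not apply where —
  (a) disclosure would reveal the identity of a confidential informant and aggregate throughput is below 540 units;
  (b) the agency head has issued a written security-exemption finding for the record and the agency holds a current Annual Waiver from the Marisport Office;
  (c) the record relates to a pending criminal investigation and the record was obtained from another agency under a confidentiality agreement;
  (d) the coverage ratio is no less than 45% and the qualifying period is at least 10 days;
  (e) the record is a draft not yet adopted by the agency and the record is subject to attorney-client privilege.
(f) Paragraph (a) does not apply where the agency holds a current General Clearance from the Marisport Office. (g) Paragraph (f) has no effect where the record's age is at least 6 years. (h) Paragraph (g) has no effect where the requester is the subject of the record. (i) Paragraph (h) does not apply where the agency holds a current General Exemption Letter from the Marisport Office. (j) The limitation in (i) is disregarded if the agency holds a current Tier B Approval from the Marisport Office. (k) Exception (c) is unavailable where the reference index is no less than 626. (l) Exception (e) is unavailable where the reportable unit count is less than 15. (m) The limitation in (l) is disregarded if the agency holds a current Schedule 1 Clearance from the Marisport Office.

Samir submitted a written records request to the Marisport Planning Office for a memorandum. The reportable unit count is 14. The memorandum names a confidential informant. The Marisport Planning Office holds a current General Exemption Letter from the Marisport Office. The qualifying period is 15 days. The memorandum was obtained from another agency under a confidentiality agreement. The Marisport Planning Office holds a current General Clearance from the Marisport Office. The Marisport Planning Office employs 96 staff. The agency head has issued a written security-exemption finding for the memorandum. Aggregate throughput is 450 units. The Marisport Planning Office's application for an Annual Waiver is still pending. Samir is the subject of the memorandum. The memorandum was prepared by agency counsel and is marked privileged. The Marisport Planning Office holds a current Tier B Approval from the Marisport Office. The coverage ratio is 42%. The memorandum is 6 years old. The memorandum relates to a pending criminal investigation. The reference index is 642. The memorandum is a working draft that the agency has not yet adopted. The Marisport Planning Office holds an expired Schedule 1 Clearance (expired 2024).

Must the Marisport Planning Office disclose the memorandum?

All of (a)'s requirements are met (the memorandum names a confidential informant; aggregate throughput is 450 units, below the 540 units limit). Turning to paragraphs (f)–(j): (f) is triggered — a current General Clearance is held. (g) is engaged (the record's age is 6 years, meeting the 6 years threshold), but is displaced by (h): (h) operates against (g): Samir is the subject of the memorandum. (i) would limit (h) — a current General Exemption Letter is held — but (j) sets (i) aside: (j) operates against (i): a current Tier B Approval is held. (a) is therefore removed.
Exception (b) requires that the agency holds a current Annual Waiver from the Marisport Office; but there is no Annual Waiver in force, so (b) is unavailable.
Exception (c): the memorandum relates to a pending investigation; the memorandum was obtained under a confidentiality agreement — every condition holds. But: (k) operates against (c): the reference index is 642, meeting the 626 threshold. So (c) is unavailable.
Exception (d) does not apply: the coverage ratio is 42%, short of 45%.
Exception (e) is satisfied on its face — the memorandum is an unadopted draft; the memorandum is privileged. But: (l) operates — the reportable unit count is 14, less than the 15 limit. (m) is inapplicable (the Schedule 1 Clearance is not current), so (l) stands. (e) is therefore removed.
No exception displaces § 2.6.

Yes — the Marisport Planning Office must disclose the memorandum.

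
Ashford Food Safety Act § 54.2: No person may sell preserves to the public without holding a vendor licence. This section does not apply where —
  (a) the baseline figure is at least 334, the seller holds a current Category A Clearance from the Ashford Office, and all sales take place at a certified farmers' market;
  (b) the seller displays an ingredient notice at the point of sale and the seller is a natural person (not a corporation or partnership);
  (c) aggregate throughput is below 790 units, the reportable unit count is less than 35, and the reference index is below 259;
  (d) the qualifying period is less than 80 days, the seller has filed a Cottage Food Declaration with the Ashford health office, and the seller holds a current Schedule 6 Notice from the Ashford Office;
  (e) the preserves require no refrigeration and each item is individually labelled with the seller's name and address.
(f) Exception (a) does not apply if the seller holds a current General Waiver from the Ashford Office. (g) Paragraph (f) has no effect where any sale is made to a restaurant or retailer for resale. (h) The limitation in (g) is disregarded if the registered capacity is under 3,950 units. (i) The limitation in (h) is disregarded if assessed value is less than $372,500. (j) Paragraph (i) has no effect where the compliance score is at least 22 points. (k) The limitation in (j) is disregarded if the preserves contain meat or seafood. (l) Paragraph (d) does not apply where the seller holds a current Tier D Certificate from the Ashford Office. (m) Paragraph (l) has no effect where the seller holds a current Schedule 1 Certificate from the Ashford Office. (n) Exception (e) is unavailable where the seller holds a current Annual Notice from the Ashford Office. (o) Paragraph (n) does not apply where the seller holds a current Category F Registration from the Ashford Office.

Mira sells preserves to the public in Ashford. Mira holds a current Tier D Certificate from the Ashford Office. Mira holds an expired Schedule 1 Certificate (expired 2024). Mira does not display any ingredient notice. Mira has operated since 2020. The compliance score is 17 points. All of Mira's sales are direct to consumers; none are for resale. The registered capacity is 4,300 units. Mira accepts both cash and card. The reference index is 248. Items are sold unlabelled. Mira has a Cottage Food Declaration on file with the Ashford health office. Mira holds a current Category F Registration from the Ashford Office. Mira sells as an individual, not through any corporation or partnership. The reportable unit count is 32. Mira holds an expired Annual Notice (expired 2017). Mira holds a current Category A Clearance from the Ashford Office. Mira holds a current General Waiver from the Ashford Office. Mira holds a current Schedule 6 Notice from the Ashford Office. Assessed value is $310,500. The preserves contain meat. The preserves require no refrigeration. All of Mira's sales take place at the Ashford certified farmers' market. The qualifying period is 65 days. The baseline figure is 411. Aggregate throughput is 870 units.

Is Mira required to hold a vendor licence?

Exception (a)'s conditions are all satisfied: the baseline figure is 411, meeting the 334 threshold; a current Category A Clearance is held; all sales are at a certified farmers' market. However, paragraphs (f)–(k) must be considered: (f) operates against (a): a current General Waiver is held. (g) is not engaged (no sales are for resale), so (f) stands. Exception (a) does not apply.
Exception (b) fails — no ingredient notice is displayed.
Exception (c) does not apply: aggregate throughput is 870 units, not below 790 units.
All of (d)'s requirements are met (the qualifying period is 65 days, less than the 80 days limit; a Cottage Food Declaration is on file; a current Schedule 6 Notice is held). Turning to paragraphs (l)–(m): (l) operates against (d): a current Tier D Certificate is held. (m) is not engaged (no current Schedule 1 Certificate is held), so (l) stands. So (d) is unavailable.
Exception (e) requires that each item is individually labelled with the seller's name and address; but items are sold unlabelled, so (e) is unavailable.
No exception is made out. Mira falls within the general rule.

Yes — Mira must hold a vendor licence.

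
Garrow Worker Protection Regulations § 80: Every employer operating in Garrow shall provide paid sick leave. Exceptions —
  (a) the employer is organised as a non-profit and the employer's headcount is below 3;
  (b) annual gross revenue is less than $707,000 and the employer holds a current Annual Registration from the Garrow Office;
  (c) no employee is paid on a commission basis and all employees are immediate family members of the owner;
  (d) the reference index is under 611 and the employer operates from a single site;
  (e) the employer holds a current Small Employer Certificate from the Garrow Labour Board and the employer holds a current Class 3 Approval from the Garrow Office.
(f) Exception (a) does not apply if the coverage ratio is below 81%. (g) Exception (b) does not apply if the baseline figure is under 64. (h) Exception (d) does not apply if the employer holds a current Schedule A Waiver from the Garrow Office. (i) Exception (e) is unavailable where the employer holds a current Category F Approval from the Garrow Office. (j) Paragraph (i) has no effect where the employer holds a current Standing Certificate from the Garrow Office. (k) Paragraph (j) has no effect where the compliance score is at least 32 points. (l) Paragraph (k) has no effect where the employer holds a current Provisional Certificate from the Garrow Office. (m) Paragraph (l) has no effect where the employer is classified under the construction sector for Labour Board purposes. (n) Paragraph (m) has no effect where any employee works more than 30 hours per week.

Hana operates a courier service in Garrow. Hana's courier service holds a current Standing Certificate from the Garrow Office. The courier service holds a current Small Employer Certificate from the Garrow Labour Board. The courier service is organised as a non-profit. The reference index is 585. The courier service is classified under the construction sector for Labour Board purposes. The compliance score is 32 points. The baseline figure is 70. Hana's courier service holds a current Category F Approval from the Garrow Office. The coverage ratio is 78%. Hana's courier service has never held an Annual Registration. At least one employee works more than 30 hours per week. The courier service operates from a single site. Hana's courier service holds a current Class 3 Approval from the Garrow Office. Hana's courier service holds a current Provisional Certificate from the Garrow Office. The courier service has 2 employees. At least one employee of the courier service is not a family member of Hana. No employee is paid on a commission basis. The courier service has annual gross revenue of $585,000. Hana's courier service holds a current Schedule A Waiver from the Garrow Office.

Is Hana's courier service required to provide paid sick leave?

Exception (a) is satisfied on its face — the employer is a non-profit; the employer's headcount is 2, below the 3 limit. However, paragraph (f) must be considered: (f) operates against (a): the coverage ratio is 78%, below the 81% limit. (a) is therefore removed.
Exception (b) fails — no current Annual Registration is held.
Exception (c) fails — at least one employee is not a family member.
Exception (d)'s conditions are all satisfied: the reference index is 585, under the 611 limit; the employer operates from a single site. However, paragraph (h) must be considered: (h) operates against (d): a current Schedule A Waiver is held. Exception (d) does not apply.
Exception (e): a current Small Employer Certificate is held; a current Class 3 Approval is held — every condition holds. As to paragraphs (i)–(n): (i) would limit (e) — a current Category F Approval is held — but (j) sets (i) aside: (j) is triggered — a current Standing Certificate is held. (k) applies (the compliance score is 32 points, meeting the 32 points threshold), but yields to (l): (l) is triggered — a current Provisional Certificate is held. (m) would limit (l) — the courier service is classified under the construction sector — but (n) sets (m) aside: (n) operates against (m): at least one employee exceeds 30 hours/week. So (e) applies.

No — exception (e) applies; Hana's courier service is not required to provide paid sick leave.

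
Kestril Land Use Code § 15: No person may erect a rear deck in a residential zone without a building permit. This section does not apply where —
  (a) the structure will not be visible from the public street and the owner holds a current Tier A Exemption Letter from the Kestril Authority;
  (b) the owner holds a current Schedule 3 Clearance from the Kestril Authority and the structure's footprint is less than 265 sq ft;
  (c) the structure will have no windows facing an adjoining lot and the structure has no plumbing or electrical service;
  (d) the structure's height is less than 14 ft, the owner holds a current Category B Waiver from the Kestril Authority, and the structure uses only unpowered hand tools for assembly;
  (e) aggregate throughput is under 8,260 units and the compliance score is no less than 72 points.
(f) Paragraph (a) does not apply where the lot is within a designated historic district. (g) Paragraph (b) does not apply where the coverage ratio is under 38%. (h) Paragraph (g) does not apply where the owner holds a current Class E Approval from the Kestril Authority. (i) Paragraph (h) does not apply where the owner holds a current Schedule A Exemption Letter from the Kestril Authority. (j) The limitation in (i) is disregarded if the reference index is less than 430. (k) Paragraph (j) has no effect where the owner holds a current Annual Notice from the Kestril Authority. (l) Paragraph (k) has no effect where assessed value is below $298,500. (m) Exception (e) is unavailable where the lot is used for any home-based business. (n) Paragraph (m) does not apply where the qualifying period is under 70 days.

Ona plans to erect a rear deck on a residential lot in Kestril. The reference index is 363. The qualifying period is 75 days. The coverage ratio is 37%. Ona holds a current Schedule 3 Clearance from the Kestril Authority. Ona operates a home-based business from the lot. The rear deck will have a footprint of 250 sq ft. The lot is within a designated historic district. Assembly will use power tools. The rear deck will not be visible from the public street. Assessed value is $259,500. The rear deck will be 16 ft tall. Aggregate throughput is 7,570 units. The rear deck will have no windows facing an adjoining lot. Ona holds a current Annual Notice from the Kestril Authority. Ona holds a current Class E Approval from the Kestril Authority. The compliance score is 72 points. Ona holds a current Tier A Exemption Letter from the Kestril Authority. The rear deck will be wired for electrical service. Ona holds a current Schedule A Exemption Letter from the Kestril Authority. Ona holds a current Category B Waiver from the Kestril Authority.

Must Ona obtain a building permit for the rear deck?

No — exception (b) applies; Ona does not need a building permit.

Exception (a) is satisfied on its face — the structure will not be visible from the street; a current Tier A Exemption Letter is held. But: (f) applies — the lot is in a historic district. So (a) is unavailable.
Exception (b)'s conditions are all satisfied: a current Schedule 3 Clearance is held; the structure's footprint is 250 sq ft, less than the 265 sq ft limit. Applying paragraphs (g)–(l): (g) would limit (b) — the coverage ratio is 37%, under the 38% limit — but (h) sets (g) aside: (h) operates against (g): a current Class E Approval is held. (i) is triggered (a current Schedule A Exemption Letter is held), but is displaced by (j): (j) operates against (i): the reference index is 363, less than the 430 limit. (k) would limit (j) — a current Annual Notice is held — but (l) sets (k) aside: (l) operates against (k): assessed value is $259,500, below the $298,500 limit. (b) remains available.
Exception (c) fails — electrical service is planned.
Exception (d) requires that the structure's height is less than 14 ft; but the structure's height is 16 ft, not less than 14 ft, so (d) is unavailable.
Exception (e): aggregate throughput is 7,570 units, under the 8,260 units limit; the compliance score is 72 points, meeting the 72 points threshold — every condition holds. But applying paragraphs (m)–(n): (m) operates against (e): a home-based business operates on the lot. (n) is not engaged (the qualifying period is 75 days, not under 70 days), so (m) stands. So (e) is unavailable.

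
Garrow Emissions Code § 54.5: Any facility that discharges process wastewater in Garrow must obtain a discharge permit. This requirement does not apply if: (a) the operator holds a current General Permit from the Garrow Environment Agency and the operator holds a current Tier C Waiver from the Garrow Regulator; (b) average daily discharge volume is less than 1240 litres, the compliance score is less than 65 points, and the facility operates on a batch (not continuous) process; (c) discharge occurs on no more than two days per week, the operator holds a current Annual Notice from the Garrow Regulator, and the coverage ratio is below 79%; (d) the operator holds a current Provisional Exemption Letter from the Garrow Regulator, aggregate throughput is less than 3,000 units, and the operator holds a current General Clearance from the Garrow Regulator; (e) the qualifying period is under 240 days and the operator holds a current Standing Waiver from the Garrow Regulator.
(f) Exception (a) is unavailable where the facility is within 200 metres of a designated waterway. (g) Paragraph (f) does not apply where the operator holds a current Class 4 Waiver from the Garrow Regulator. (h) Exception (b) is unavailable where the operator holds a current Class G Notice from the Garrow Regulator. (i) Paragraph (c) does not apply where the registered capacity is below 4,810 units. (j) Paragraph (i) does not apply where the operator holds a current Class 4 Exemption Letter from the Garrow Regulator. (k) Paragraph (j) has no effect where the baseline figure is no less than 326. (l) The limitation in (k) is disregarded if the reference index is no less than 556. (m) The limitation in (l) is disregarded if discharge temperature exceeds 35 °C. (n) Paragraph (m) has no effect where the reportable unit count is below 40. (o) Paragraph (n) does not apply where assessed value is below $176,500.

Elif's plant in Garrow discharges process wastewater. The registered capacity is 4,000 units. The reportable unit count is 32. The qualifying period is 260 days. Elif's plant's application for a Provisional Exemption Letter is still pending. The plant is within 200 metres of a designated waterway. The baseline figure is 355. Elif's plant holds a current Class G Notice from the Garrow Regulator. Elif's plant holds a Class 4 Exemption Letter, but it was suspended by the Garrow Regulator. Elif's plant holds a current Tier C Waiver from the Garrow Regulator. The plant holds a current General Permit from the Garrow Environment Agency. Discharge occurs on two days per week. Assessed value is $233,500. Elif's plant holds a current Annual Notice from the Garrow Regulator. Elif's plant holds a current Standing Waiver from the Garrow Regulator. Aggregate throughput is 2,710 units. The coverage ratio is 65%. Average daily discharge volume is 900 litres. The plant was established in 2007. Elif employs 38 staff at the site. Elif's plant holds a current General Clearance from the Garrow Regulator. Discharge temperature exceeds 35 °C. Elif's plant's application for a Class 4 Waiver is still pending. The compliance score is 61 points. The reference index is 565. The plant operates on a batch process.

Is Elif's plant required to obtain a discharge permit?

Yes — Elif's plant must obtain a discharge permit.

All of (a)'s requirements are met (a current General Permit is held; a current Tier C Waiver is held). But applying paragraphs (f)–(g): (f) operates against (a): the plant is within 200 m of a designated waterway. (g), which would lift (f), is not engaged — there is no Class 4 Waiver in force. (a) is therefore removed.
All of (b)'s requirements are met (average daily discharge volume is 900 litres, less than the 1240 litres limit; the compliance score is 61 points, less than the 65 points limit; the facility operates on a batch process). But applying paragraph (h): (h) applies — a current Class G Notice is held. Exception (b) does not apply.
Exception (c)'s conditions are all satisfied: discharge occurs on no more than two days per week; a current Annual Notice is held; the coverage ratio is 65%, below the 79% limit. Turning to paragraphs (i)–(o): (i) operates — the registered capacity is 4,000 units, below the 4,810 units limit. (j) is not engaged (no current Class 4 Exemption Letter is held), so (i) stands. So (c) is unavailable.
Exception (d) does not apply: the Provisional Exemption Letter is not current.
Exception (e) does not apply: the qualifying period is 260 days, not under 240 days.
No exception displaces § 54.5.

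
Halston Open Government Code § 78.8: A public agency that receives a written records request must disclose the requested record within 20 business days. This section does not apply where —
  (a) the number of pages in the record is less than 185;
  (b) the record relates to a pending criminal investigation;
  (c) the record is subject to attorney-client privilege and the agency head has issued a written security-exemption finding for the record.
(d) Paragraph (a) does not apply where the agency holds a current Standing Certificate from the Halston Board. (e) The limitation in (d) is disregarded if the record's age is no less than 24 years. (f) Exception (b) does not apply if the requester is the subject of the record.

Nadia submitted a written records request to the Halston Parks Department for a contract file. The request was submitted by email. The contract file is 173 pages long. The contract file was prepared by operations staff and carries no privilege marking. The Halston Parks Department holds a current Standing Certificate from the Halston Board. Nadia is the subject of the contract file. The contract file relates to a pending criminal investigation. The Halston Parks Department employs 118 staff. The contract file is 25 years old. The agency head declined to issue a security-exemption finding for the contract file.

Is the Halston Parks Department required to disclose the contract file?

No — exception (a) applies; the Halston Parks Department is not required to disclose the contract file.

All of (a)'s requirements are met (the number of pages in the record is 173, less than the 185 limit). Applying paragraphs (d)–(e): (d) would limit (a) — a current Standing Certificate is held — but (e) sets (d) aside: (e) is engaged — the record's age is 25 years, meeting the 24 years threshold. So (a) applies.
All of (b)'s requirements are met (the contract file relates to a pending investigation). However, paragraph (f) must be considered: (f) operates against (b): Nadia is the subject of the contract file. So (b) is unavailable.
Exception (c) does not apply: the contract file carries no privilege marking.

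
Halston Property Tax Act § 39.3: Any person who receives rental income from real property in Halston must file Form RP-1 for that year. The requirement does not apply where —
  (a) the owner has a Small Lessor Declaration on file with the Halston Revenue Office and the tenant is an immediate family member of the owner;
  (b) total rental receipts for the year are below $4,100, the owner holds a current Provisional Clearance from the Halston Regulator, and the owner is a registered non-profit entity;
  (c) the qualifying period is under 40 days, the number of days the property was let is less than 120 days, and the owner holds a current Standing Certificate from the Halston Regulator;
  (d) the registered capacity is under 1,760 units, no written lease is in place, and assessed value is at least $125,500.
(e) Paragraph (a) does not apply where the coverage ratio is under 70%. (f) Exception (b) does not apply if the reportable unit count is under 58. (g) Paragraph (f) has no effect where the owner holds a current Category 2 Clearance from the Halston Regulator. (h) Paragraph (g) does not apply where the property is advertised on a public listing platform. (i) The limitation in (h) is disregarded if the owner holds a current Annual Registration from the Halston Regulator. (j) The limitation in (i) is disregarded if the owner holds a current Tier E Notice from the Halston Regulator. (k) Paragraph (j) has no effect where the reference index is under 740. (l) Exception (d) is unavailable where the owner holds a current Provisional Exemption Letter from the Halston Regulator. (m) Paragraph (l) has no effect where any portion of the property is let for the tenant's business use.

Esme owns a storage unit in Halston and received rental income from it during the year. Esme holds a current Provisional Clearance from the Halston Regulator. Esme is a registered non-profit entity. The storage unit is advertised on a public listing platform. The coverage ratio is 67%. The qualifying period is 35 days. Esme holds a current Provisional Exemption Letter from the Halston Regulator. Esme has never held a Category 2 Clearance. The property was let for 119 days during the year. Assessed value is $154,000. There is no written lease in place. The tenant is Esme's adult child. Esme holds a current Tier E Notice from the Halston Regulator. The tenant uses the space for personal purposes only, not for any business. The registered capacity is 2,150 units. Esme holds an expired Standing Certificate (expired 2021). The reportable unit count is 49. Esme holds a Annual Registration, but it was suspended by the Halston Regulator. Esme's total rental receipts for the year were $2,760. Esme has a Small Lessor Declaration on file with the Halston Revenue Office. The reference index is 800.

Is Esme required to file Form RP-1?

Exception (a): a Small Lessor Declaration is on file; the tenant is an immediate family member — every condition holds. However, paragraph (e) must be considered: (e) operates against (a): the coverage ratio is 67%, under the 70% limit. Exception (a) does not apply.
Exception (b): total rental receipts for the year are $2,760, below the $4,100 limit; a current Provisional Clearance is held; Esme is a registered non-profit — every condition holds. However, paragraphs (f)–(k) must be considered: (f) applies — the reportable unit count is 49, under the 58 limit. (g) is inapplicable (no current Category 2 Clearance is held), so (f) stands. (b) is therefore removed.
Exception (c) requires that the owner holds a current Standing Certificate from the Halston Regulator; but no current Standing Certificate is held, so (c) is unavailable.
Exception (d) fails — the registered capacity is 2,150 units, not under 1,760 units.
Every exception is unavailable, so the rule governs.

Yes — Esme must file Form RP-1.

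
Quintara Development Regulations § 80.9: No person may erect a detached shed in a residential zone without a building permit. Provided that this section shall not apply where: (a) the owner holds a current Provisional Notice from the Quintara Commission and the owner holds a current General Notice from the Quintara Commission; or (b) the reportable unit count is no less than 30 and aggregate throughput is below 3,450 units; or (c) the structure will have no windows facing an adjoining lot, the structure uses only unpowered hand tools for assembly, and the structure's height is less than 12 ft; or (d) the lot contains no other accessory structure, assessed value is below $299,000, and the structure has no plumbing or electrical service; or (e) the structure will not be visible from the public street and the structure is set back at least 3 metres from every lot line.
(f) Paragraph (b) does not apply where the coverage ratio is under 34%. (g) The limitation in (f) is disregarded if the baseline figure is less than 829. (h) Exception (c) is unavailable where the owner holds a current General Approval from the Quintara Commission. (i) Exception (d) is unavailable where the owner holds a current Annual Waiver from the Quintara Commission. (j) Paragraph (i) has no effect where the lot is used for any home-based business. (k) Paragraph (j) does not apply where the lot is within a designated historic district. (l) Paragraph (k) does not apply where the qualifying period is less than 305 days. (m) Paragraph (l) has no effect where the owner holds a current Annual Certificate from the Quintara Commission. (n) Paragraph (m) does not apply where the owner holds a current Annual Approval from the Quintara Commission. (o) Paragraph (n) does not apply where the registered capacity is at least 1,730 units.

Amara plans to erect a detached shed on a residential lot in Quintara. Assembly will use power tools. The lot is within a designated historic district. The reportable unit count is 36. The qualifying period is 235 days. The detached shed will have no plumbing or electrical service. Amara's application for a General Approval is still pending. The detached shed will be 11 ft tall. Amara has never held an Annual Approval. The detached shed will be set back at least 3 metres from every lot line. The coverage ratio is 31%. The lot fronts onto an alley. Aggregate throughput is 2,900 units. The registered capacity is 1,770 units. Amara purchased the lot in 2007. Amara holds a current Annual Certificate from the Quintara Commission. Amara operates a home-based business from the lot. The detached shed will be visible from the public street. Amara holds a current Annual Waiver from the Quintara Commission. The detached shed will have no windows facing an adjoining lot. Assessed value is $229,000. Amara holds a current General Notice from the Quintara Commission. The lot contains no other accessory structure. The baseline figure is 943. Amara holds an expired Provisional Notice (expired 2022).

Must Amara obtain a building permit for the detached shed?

Exception (a) fails — the Provisional Notice is not current.
Exception (b): the reportable unit count is 36, meeting the 30 threshold; aggregate throughput is 2,900 units, below the 3,450 units limit — every condition holds. But: (f) operates — the coverage ratio is 31%, under the 34% limit. (g), which would lift (f), is inapplicable — the baseline figure is 943, not less than 829. (b) is therefore removed.
Exception (c) does not apply: assembly uses power tools.
Exception (d) is satisfied on its face — the lot has no other accessory structure; assessed value is $229,000, below the $299,000 limit; there is no plumbing or electrical service. But applying paragraphs (i)–(o): (i) is triggered — a current Annual Waiver is held. (j) is engaged (a home-based business operates on the lot), but is overridden by (k): (k) is engaged — the lot is in a historic district. (l) applies (the qualifying period is 235 days, less than the 305 days limit), but yields to (m): (m) operates against (l): a current Annual Certificate is held. (n), which would lift (m), is not triggered — there is no Annual Approval in force. Exception (d) does not apply.
Exception (e) does not apply: the structure will be visible from the street.
No exception is made out. Amara falls within the general rule.

Yes — Amara must obtain a building permit.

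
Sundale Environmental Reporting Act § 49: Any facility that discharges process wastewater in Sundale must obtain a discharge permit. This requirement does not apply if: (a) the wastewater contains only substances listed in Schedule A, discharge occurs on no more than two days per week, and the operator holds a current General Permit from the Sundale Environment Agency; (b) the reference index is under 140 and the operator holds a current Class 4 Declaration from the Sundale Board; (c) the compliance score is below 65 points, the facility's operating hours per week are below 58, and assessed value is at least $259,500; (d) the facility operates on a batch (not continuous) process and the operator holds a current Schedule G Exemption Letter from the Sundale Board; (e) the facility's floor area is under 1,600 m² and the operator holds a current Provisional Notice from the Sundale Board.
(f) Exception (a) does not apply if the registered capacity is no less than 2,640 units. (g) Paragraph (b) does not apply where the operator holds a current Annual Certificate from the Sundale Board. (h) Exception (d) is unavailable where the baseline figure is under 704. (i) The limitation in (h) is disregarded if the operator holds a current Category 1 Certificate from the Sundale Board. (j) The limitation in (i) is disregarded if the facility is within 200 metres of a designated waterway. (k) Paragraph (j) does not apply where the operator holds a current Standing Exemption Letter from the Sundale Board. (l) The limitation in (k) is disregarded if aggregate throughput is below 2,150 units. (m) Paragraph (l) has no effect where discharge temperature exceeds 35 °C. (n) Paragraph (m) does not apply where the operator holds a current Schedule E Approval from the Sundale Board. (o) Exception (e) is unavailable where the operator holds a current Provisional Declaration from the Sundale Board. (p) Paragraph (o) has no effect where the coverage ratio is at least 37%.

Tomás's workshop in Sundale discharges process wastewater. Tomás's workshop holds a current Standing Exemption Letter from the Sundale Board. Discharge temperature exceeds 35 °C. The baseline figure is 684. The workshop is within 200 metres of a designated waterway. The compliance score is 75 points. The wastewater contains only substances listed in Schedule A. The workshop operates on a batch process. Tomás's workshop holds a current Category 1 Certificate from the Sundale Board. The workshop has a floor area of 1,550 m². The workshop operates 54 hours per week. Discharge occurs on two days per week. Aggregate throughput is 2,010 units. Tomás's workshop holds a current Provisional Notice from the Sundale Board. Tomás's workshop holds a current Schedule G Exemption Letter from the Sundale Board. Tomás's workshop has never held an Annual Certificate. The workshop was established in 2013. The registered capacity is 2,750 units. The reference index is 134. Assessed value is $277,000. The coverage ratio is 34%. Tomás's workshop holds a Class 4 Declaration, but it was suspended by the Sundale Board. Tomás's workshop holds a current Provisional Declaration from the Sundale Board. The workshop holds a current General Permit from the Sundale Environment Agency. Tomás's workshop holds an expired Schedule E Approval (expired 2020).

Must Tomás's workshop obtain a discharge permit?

Exception (a)'s conditions are all satisfied: the wastewater is Schedule-A-only; discharge occurs on no more than two days per week; a current General Permit is held. But applying paragraph (f): (f) operates against (a): the registered capacity is 2,750 units, meeting the 2,640 units threshold. (a) is therefore removed.
Exception (b) requires that the operator holds a current Class 4 Declaration from the Sundale Board; but there is no Class 4 Declaration in force, so (b) is unavailable.
Exception (c) does not apply: the compliance score is 75 points, not below 65 points.
Exception (d) is satisfied on its face — the facility operates on a batch process; a current Schedule G Exemption Letter is held. Under paragraphs (h)–(n): (h) is engaged (the baseline figure is 684, under the 704 limit), but yields to (i): (i) is engaged — a current Category 1 Certificate is held. (j) would limit (i) — the workshop is within 200 m of a designated waterway — but (k) sets (j) aside: (k) operates — a current Standing Exemption Letter is held. (l) would limit (k) — aggregate throughput is 2,010 units, below the 2,150 units limit — but (m) sets (l) aside: (m) operates — discharge temperature exceeds 35 °C. (n) is inapplicable (the Schedule E Approval is not current), so (m) stands. So (d) applies.
All of (e)'s requirements are met (the facility's floor area is 1,550 m², under the 1,600 m² limit; a current Provisional Notice is held). However, paragraphs (o)–(p) must be considered: (o) is engaged — a current Provisional Declaration is held. (p) is not engaged (the coverage ratio is 34%, short of 37%), so (o) stands. (e) is therefore removed.

No — exception (d) applies; Tomás's workshop is not required to obtain a discharge permit.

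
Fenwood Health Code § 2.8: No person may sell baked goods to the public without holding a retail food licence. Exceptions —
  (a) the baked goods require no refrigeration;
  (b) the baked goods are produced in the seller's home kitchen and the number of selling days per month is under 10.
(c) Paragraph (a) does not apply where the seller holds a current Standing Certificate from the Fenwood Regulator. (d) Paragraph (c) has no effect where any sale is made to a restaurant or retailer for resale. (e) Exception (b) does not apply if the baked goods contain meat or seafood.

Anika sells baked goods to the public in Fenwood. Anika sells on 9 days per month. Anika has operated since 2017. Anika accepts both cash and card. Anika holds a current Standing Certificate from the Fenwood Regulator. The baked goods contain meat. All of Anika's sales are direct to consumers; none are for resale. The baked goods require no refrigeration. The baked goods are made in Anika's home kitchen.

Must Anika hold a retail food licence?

Yes — Anika must hold a retail food licence.

All of (a)'s requirements are met (the baked goods are shelf-stable). But: (c) operates — a current Standing Certificate is held. (d), which would lift (c), is inapplicable — no sales are for resale. So (a) is unavailable.
Exception (b) is satisfied on its face — the baked goods are home-kitchen produced; the number of selling days per month is 9, under the 10 limit. But: (e) is triggered — the baked goods contain meat. Exception (b) does not apply.
None of the exceptions is available; § 2.8 applies in full.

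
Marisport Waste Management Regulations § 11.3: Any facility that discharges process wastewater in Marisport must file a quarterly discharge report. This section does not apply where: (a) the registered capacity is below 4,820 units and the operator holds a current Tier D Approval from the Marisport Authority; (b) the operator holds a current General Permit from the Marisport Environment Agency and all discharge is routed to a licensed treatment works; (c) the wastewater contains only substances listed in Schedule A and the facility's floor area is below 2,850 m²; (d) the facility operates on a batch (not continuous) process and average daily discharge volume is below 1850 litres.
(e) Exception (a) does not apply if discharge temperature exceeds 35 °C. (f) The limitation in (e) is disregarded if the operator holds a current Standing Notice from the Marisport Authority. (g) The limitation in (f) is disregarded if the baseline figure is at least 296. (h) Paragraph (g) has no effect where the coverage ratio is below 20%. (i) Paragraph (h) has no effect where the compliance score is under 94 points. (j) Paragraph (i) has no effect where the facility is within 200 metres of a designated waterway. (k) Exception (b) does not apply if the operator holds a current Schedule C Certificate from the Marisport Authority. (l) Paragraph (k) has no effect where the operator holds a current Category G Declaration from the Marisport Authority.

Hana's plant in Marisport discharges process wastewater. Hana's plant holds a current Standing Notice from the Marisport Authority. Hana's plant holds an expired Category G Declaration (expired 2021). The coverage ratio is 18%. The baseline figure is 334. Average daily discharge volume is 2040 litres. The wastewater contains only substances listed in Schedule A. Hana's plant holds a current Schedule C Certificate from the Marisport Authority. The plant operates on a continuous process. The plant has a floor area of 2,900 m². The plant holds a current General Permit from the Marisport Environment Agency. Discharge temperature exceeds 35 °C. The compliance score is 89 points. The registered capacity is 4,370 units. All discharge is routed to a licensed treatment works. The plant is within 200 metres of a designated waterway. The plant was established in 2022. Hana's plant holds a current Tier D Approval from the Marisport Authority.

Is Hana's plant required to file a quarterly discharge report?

No — exception (a) applies; Hana's plant is not required to file a quarterly discharge report.

All of (a)'s requirements are met (the registered capacity is 4,370 units, below the 4,820 units limit; a current Tier D Approval is held). Applying paragraphs (e)–(j): (e) would limit (a) — discharge temperature exceeds 35 °C — but (f) sets (e) aside: (f) is triggered — a current Standing Notice is held. (g) applies (the baseline figure is 334, meeting the 296 threshold), but is overridden by (h): (h) is engaged — the coverage ratio is 18%, below the 20% limit. (i) would limit (h) — the compliance score is 89 points, under the 94 points limit — but (j) sets (i) aside: (j) operates against (i): the plant is within 200 m of a designated waterway. So (a) applies.
Exception (b)'s conditions are all satisfied: a current General Permit is held; discharge is routed to a licensed treatment works. Turning to paragraphs (k)–(l): (k) operates against (b): a current Schedule C Certificate is held. (l) is not triggered (the Category G Declaration is not current), so (k) stands. Exception (b) does not apply.
Exception (c) fails — the facility's floor area is 2,900 m², not below 2,850 m².
Exception (d) does not apply: the facility operates on a continuous process.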